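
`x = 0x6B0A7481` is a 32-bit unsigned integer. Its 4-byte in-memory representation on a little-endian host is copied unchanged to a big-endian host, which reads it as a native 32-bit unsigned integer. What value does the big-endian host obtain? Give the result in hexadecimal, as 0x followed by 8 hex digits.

0x81740A6B

Stored little-endian, the bytes at ascending addresses are 81 74 0A 6B.
Read back as big-endian, the last byte is least significant, giving 0x81740A6B.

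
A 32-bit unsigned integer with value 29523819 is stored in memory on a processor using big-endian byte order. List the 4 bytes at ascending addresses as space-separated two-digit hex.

01 C2 7F 6B

29523819 in hexadecimal, padded to 32 bits, is 0x01C27F6B.
Split into bytes (most-significant first): 01 C2 7F 6B.
Big-endian: lowest address holds the most-significant byte.
So the memory order matches the most-significant-first order: 01 C2 7F 6B.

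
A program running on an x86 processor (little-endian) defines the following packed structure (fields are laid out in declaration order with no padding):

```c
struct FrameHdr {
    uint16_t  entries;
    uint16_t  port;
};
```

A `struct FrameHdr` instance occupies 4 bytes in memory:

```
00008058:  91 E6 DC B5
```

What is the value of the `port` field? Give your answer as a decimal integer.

`port` follows `entries` (2 bytes), so it starts at byte offset 2 and occupies 2 bytes.
Bytes at offsets 2..3: DC B5.
Little-endian: lowest address holds the least-significant byte.
Reassemble most-significant byte first: B5 DC → 0xB5DC.
0xB5DC = 46556.

46556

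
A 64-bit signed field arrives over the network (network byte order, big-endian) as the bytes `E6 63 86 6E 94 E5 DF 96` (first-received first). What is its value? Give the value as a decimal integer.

-1845483612789153898

Big-endian: lowest address holds the most-significant byte.
The bytes are already most-significant first: 0xE663866E94E5DF96.
Top bit is set, so as a signed 64-bit value this is 0xE663866E94E5DF96 − 2^64 = -1845483612789153898.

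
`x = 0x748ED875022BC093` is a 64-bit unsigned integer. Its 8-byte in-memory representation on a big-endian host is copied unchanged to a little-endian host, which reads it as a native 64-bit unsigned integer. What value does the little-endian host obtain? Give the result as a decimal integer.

10646556808670908020

Stored big-endian, the bytes at ascending addresses are 74 8E D8 75 02 2B C0 93.
Read back as little-endian, the first byte is least significant, giving 0x93C02B0275D88E74.
0x93C02B0275D88E74 = 10646556808670908020.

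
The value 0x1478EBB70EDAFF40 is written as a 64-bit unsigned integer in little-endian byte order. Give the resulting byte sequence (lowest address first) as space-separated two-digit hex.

40 FF DA 0E B7 EB 78 14

Split into bytes (most-significant first): 14 78 EB B7 0E DA FF 40.
In little-endian order the low byte comes first in memory.
So at ascending addresses the bytes are 40 FF DA 0E B7 EB 78 14.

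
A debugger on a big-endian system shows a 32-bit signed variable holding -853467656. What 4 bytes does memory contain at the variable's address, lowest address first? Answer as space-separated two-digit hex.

Two's complement of -853467656 in 32 bits: 853467656 = 0x32DEE208; invert → 0xCD211DF7; add 1 → 0xCD211DF8.
Split into bytes (most-significant first): CD 21 1D F8.
Big-endian: lowest address holds the most-significant byte.
So the memory order matches the most-significant-first order: CD 21 1D F8.

CD 21 1D F8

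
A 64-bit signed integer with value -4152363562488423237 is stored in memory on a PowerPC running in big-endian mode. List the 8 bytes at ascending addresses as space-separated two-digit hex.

Two's complement of -4152363562488423237 in 64 bits: 4152363562488423237 = 0x39A028A8F065E345; invert → 0xC65FD7570F9A1CBA; add 1 → 0xC65FD7570F9A1CBB.
Split into bytes (most-significant first): C6 5F D7 57 0F 9A 1C BB.
Big-endian stores the most-significant byte at the lowest address.
So the memory order matches the most-significant-first order: C6 5F D7 57 0F 9A 1C BB.

C6 5F D7 57 0F 9A 1C BB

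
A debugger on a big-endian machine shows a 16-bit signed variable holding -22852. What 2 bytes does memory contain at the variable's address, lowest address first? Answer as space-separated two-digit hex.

A6 BC

Two's complement of -22852 in 16 bits: 22852 = 0x5944; invert → 0xA6BB; add 1 → 0xA6BC.
Split into bytes (most-significant first): A6 BC.
Big-endian: lowest address holds the most-significant byte.
So the memory order matches the most-significant-first order: A6 BC.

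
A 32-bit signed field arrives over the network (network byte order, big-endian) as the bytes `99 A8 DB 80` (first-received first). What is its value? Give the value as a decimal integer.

-1716987008

Big-endian: lowest address holds the most-significant byte.
The bytes are already most-significant first: 0x99A8DB80.
Top bit is set, so as a signed 32-bit value this is 0x99A8DB80 − 2^32 = -1716987008.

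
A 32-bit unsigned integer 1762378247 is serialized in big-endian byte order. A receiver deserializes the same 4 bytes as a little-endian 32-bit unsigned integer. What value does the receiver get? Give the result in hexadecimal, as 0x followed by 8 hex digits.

1762378247 in 32-bit hexadecimal is 0x690BC207.
Stored big-endian, the bytes at ascending addresses are 69 0B C2 07.
Read back as little-endian, the first byte is least significant, giving 0x07C20B69.

0x07C20B69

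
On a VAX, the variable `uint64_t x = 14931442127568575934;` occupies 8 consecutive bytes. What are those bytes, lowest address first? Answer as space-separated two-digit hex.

14931442127568575934 in hexadecimal, padded to 64 bits, is 0xCF3723813E071DBE.
Split into bytes (most-significant first): CF 37 23 81 3E 07 1D BE.
Little-endian: lowest address holds the least-significant byte.
So at ascending addresses the bytes are BE 1D 07 3E 81 23 37 CF.

BE 1D 07 3E 81 23 37 CF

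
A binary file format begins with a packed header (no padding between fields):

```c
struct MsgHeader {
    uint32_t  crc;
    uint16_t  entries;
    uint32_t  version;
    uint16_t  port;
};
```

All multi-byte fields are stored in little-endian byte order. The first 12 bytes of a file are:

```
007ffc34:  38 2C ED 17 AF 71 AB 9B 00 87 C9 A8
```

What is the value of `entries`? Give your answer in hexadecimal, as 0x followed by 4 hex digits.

0x71AF

`entries` follows `crc` (4 bytes), so it starts at byte offset 4 and occupies 2 bytes.
Bytes at offsets 4..5: AF 71.
Little-endian stores the least-significant byte at the lowest address.
Reassemble most-significant byte first: 71 AF → 0x71AF.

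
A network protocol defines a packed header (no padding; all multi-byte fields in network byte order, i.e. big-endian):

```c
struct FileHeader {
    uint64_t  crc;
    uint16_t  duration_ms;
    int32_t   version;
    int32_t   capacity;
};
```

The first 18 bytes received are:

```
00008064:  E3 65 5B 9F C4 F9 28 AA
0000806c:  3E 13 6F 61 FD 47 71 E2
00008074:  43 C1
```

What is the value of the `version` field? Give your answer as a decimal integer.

`version` follows `crc` (8 B), `duration_ms` (2 B), so it starts at offset 8 + 2 = 10 and occupies 4 bytes.
Bytes at offsets 10..13: 6F 61 FD 47.
Big-endian: lowest address holds the most-significant byte.
The bytes are already most-significant first: 0x6F61FD47.
0x6F61FD47 = 1868692807.

1868692807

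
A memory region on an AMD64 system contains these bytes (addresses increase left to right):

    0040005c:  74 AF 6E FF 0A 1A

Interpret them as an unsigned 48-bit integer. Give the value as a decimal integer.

28634537439092

In little-endian order the low byte comes first in memory.
Reassemble most-significant byte first: 1A 0A FF 6E AF 74 → 0x1A0AFF6EAF74.
0x1A0AFF6EAF74 = 28634537439092.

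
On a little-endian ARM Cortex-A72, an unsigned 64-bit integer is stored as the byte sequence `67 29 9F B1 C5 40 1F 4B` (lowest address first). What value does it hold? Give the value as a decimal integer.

5413116494955358567

Little-endian: lowest address holds the least-significant byte.
Reassemble most-significant byte first: 4B 1F 40 C5 B1 9F 29 67 → 0x4B1F40C5B19F2967.
0x4B1F40C5B19F2967 = 5413116494955358567.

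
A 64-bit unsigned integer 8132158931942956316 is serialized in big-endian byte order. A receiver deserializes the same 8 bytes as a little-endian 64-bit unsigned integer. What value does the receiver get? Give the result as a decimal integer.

2079953204878760816

8132158931942956316 in 64-bit hexadecimal is 0x70DB3B766B7ADD1C.
Stored big-endian, the bytes at ascending addresses are 70 DB 3B 76 6B 7A DD 1C.
Read back as little-endian, the first byte is least significant, giving 0x1CDD7A6B763BDB70.
0x1CDD7A6B763BDB70 = 2079953204878760816.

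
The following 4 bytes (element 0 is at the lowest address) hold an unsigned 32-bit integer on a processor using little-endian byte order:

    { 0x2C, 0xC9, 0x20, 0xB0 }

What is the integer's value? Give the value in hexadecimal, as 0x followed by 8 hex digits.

0xB020C92C

Little-endian stores the least-significant byte at the lowest address.
Reassemble most-significant byte first: B0 20 C9 2C → 0xB020C92C.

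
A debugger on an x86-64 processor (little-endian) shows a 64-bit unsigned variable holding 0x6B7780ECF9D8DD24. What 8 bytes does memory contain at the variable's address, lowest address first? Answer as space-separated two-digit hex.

24 DD D8 F9 EC 80 77 6B

Split into bytes (most-significant first): 6B 77 80 EC F9 D8 DD 24.
In little-endian order the low byte comes first in memory.
So at ascending addresses the bytes are 24 DD D8 F9 EC 80 77 6B.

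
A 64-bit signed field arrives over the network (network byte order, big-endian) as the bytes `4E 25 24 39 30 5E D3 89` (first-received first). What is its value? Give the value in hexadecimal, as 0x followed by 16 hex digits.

Big-endian stores the most-significant byte at the lowest address.
The bytes are already most-significant first: 0x4E252439305ED389.

0x4E252439305ED389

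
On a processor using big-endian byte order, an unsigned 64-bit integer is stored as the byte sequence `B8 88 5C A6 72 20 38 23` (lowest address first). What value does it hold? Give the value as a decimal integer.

13296979769760430115

Big-endian stores the most-significant byte at the lowest address.
The bytes are already most-significant first: 0xB8885CA672203823.
0xB8885CA672203823 = 13296979769760430115.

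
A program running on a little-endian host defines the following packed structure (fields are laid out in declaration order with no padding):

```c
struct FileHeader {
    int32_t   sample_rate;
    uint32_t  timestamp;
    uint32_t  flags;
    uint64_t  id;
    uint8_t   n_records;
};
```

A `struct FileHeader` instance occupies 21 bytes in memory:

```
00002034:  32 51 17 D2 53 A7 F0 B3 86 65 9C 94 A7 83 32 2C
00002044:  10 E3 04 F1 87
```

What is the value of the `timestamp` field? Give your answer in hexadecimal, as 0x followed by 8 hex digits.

`timestamp` follows `sample_rate` (4 bytes), so it starts at byte offset 4 and occupies 4 bytes.
Bytes at offsets 4..7: 53 A7 F0 B3.
Little-endian: lowest address holds the least-significant byte.
Reassemble most-significant byte first: B3 F0 A7 53 → 0xB3F0A753.

0xB3F0A753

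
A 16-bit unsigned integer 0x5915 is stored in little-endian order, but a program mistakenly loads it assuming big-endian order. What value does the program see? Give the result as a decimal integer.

Stored little-endian, the bytes at ascending addresses are 15 59.
Read back as big-endian, the last byte is least significant, giving 0x1559.
0x1559 = 5465.

5465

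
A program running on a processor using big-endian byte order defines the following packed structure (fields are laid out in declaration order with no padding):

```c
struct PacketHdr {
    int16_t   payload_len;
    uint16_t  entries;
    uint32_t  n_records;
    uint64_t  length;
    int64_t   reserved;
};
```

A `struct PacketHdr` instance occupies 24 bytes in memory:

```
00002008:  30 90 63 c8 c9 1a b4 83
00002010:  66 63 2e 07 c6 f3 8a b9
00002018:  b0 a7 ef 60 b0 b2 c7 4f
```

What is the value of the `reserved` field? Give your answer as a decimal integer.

`reserved` follows `payload_len` (2 B), `entries` (2 B), `n_records` (4 B), `length` (8 B), so it starts at offset 2 + 2 + 4 + 8 = 16 and occupies 8 bytes.
Bytes at offsets 16..23: B0 A7 EF 60 B0 B2 C7 4F.
Big-endian: lowest address holds the most-significant byte.
The bytes are already most-significant first: 0xB0A7EF60B0B2C74F.
Top bit is set, so as a signed 64-bit value this is 0xB0A7EF60B0B2C74F − 2^64 = -5717338003363150001.

-5717338003363150001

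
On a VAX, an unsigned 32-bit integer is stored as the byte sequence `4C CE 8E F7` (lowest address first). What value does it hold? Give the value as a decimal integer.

In little-endian order the low byte comes first in memory.
Reassemble most-significant byte first: F7 8E CE 4C → 0xF78ECE4C.
0xF78ECE4C = 4153331276.

4153331276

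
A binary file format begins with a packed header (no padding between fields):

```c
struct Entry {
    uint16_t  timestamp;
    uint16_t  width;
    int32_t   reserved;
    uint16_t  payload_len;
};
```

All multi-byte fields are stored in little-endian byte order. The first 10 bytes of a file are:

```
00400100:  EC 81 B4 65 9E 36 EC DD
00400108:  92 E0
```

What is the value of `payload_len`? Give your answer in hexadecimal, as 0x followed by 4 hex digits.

0xE092

`payload_len` follows `timestamp` (2 B), `width` (2 B), `reserved` (4 B), so it starts at offset 2 + 2 + 4 = 8 and occupies 2 bytes.
Bytes at offsets 8..9: 92 E0.
In little-endian order the low byte comes first in memory.
Reassemble most-significant byte first: E0 92 → 0xE092.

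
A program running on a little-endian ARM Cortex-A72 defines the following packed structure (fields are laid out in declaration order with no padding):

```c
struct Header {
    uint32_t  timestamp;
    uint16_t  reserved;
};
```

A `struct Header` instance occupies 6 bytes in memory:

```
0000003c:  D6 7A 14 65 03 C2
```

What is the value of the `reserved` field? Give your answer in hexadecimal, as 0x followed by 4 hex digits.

`reserved` follows `timestamp` (4 bytes), so it starts at byte offset 4 and occupies 2 bytes.
Bytes at offsets 4..5: 03 C2.
Little-endian stores the least-significant byte at the lowest address.
Reassemble most-significant byte first: C2 03 → 0xC203.

0xC203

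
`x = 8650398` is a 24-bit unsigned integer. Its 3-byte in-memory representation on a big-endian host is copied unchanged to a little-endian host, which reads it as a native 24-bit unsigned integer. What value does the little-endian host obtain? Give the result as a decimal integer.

8650398 in 24-bit hexadecimal is 0x83FE9E.
Stored big-endian, the bytes at ascending addresses are 83 FE 9E.
Read back as little-endian, the first byte is least significant, giving 0x9EFE83.
0x9EFE83 = 10419843.

10419843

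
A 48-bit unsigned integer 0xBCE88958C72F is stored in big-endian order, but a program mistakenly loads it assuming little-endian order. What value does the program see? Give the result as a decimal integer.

Stored big-endian, the bytes at ascending addresses are BC E8 89 58 C7 2F.
Read back as little-endian, the first byte is least significant, giving 0x2FC75889E8BC.
0x2FC75889E8BC = 52533230430396.

52533230430396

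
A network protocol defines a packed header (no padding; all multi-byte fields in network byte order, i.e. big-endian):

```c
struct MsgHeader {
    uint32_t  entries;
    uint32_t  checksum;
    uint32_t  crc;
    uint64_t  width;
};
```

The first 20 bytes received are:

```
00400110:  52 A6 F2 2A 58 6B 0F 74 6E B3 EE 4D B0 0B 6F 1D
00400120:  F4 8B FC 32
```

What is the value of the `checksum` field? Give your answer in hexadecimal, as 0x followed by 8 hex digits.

0x586B0F74

`checksum` follows `entries` (4 bytes), so it starts at byte offset 4 and occupies 4 bytes.
Bytes at offsets 4..7: 58 6B 0F 74.
Big-endian: lowest address holds the most-significant byte.
The bytes are already most-significant first: 0x586B0F74.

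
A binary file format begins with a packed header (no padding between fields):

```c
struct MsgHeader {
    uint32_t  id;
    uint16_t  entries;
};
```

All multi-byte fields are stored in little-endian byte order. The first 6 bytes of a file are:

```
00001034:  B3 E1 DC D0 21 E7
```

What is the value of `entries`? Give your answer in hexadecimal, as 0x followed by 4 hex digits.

0xE721

`entries` follows `id` (4 bytes), so it starts at byte offset 4 and occupies 2 bytes.
Bytes at offsets 4..5: 21 E7.
In little-endian order the low byte comes first in memory.
Reassemble most-significant byte first: E7 21 → 0xE721.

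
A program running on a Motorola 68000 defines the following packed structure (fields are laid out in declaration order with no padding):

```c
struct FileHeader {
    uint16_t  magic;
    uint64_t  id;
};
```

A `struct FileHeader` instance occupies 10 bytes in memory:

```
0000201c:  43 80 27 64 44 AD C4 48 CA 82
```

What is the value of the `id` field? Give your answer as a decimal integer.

`id` follows `magic` (2 bytes), so it starts at byte offset 2 and occupies 8 bytes.
Bytes at offsets 2..9: 27 64 44 AD C4 48 CA 82.
Big-endian stores the most-significant byte at the lowest address.
The bytes are already most-significant first: 0x276444ADC448CA82.
0x276444ADC448CA82 = 2838469178263390850.

2838469178263390850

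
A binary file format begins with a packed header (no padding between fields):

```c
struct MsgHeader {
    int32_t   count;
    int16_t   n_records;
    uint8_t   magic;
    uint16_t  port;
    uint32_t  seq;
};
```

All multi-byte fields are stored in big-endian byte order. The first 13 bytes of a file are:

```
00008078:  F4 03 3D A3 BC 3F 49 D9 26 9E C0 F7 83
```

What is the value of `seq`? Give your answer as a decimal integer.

`seq` follows `count` (4 B), `n_records` (2 B), `magic` (1 B), `port` (2 B), so it starts at offset 4 + 2 + 1 + 2 = 9 and occupies 4 bytes.
Bytes at offsets 9..12: 9E C0 F7 83.
Big-endian: lowest address holds the most-significant byte.
The bytes are already most-significant first: 0x9EC0F783.
0x9EC0F783 = 2663446403.

2663446403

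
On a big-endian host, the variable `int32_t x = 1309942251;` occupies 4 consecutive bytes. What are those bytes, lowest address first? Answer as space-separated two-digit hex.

1309942251 in hexadecimal, padded to 32 bits, is 0x4E1421EB.
Split into bytes (most-significant first): 4E 14 21 EB.
Big-endian stores the most-significant byte at the lowest address.
So the memory order matches the most-significant-first order: 4E 14 21 EB.

4E 14 21 EB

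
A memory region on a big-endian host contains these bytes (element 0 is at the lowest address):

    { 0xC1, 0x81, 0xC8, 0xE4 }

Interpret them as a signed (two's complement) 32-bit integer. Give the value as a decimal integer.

-1048459036

Big-endian stores the most-significant byte at the lowest address.
The bytes are already most-significant first: 0xC181C8E4.
Top bit is set, so as a signed 32-bit value this is 0xC181C8E4 − 2^32 = -1048459036.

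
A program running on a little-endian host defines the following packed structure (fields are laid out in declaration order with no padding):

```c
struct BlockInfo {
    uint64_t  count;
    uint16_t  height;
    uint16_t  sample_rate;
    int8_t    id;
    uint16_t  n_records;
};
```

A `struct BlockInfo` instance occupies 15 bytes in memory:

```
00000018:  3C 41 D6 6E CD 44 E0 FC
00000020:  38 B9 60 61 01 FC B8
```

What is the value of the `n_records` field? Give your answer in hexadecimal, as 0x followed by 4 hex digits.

0xB8FC

`n_records` follows `count` (8 B), `height` (2 B), `sample_rate` (2 B), `id` (1 B), so it starts at offset 8 + 2 + 2 + 1 = 13 and occupies 2 bytes.
Bytes at offsets 13..14: FC B8.
Little-endian stores the least-significant byte at the lowest address.
Reassemble most-significant byte first: B8 FC → 0xB8FC.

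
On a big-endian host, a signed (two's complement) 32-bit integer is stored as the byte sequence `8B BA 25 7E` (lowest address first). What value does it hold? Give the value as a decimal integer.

-1950734978

Big-endian: lowest address holds the most-significant byte.
The bytes are already most-significant first: 0x8BBA257E.
Top bit is set, so as a signed 32-bit value this is 0x8BBA257E − 2^32 = -1950734978.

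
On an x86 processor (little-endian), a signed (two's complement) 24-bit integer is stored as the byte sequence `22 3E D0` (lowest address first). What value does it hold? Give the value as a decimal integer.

-3129822

Little-endian stores the least-significant byte at the lowest address.
Reassemble most-significant byte first: D0 3E 22 → 0xD03E22.
Top bit is set, so as a signed 24-bit value this is 0xD03E22 − 2^24 = -3129822.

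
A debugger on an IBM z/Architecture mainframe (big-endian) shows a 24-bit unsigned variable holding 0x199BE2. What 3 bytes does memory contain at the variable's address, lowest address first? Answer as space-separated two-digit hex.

19 9B E2

Split into bytes (most-significant first): 19 9B E2.
Big-endian: lowest address holds the most-significant byte.
So the memory order matches the most-significant-first order: 19 9B E2.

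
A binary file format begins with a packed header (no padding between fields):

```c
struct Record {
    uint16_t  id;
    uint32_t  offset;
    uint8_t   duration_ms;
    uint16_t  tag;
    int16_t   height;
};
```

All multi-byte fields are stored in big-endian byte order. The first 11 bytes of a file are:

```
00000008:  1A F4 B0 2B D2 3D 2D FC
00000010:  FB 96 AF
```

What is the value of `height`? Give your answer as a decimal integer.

`height` follows `id` (2 B), `offset` (4 B), `duration_ms` (1 B), `tag` (2 B), so it starts at offset 2 + 4 + 1 + 2 = 9 and occupies 2 bytes.
Bytes at offsets 9..10: 96 AF.
In big-endian order the high byte comes first in memory.
The bytes are already most-significant first: 0x96AF.
Top bit is set, so as a signed 16-bit value this is 0x96AF − 2^16 = -26961.

-26961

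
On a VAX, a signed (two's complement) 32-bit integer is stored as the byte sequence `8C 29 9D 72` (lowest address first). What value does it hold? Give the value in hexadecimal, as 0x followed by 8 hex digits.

0x729D298C

Little-endian: lowest address holds the least-significant byte.
Reassemble most-significant byte first: 72 9D 29 8C → 0x729D298C.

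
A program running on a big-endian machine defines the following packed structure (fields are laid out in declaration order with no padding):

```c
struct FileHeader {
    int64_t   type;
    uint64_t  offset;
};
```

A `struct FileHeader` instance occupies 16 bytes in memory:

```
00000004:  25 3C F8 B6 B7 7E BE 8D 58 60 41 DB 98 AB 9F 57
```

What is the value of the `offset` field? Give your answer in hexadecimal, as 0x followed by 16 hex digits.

`offset` follows `type` (8 bytes), so it starts at byte offset 8 and occupies 8 bytes.
Bytes at offsets 8..15: 58 60 41 DB 98 AB 9F 57.
Big-endian stores the most-significant byte at the lowest address.
The bytes are already most-significant first: 0x586041DB98AB9F57.

0x586041DB98AB9F57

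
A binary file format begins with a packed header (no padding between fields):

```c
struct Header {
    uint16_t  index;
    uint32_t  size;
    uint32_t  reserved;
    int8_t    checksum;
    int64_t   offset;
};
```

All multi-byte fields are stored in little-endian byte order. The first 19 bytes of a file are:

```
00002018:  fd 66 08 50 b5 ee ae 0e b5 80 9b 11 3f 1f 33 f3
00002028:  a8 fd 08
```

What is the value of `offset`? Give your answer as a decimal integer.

`offset` follows `index` (2 B), `size` (4 B), `reserved` (4 B), `checksum` (1 B), so it starts at offset 2 + 4 + 4 + 1 = 11 and occupies 8 bytes.
Bytes at offsets 11..18: 11 3F 1F 33 F3 A8 FD 08.
In little-endian order the low byte comes first in memory.
Reassemble most-significant byte first: 08 FD A8 F3 33 1F 3F 11 → 0x08FDA8F3331F3F11.
0x08FDA8F3331F3F11 = 647859683899424529.

647859683899424529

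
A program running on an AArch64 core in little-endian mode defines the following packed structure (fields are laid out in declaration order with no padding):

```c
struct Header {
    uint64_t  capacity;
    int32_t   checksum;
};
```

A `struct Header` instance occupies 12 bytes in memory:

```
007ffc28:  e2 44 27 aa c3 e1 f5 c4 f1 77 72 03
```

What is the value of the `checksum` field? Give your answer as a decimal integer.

57833457

`checksum` follows `capacity` (8 bytes), so it starts at byte offset 8 and occupies 4 bytes.
Bytes at offsets 8..11: F1 77 72 03.
Little-endian stores the least-significant byte at the lowest address.
Reassemble most-significant byte first: 03 72 77 F1 → 0x037277F1.
0x037277F1 = 57833457.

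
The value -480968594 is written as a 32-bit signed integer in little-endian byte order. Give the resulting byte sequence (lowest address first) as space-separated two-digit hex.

Two's complement of -480968594 in 32 bits: 480968594 = 0x1CAAFF92; invert → 0xE355006D; add 1 → 0xE355006E.
Split into bytes (most-significant first): E3 55 00 6E.
Little-endian stores the least-significant byte at the lowest address.
So at ascending addresses the bytes are 6E 00 55 E3.

6E 00 55 E3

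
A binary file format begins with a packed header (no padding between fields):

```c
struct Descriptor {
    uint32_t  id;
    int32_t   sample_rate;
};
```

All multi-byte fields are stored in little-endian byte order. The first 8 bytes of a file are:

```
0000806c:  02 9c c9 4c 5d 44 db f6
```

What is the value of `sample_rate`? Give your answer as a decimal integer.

-153402275

`sample_rate` follows `id` (4 bytes), so it starts at byte offset 4 and occupies 4 bytes.
Bytes at offsets 4..7: 5D 44 DB F6.
In little-endian order the low byte comes first in memory.
Reassemble most-significant byte first: F6 DB 44 5D → 0xF6DB445D.
Top bit is set, so as a signed 32-bit value this is 0xF6DB445D − 2^32 = -153402275.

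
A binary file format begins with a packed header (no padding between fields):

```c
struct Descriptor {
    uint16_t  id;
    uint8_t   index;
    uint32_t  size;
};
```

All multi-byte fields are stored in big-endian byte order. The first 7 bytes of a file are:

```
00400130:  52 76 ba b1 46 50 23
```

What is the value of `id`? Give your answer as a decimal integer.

`id` is the first field, at byte offset 0, occupying 2 bytes.
Bytes at offsets 0..1: 52 76.
In big-endian order the high byte comes first in memory.
The bytes are already most-significant first: 0x5276.
0x5276 = 21110.

21110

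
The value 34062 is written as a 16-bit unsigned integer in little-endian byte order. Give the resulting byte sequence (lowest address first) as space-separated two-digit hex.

0E 85

34062 in hexadecimal, padded to 16 bits, is 0x850E.
Split into bytes (most-significant first): 85 0E.
Little-endian stores the least-significant byte at the lowest address.
So at ascending addresses the bytes are 0E 85.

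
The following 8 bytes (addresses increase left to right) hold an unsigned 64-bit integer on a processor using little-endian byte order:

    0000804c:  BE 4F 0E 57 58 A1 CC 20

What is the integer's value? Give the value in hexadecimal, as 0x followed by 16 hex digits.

Little-endian: lowest address holds the least-significant byte.
Reassemble most-significant byte first: 20 CC A1 58 57 0E 4F BE → 0x20CCA158570E4FBE.

0x20CCA158570E4FBE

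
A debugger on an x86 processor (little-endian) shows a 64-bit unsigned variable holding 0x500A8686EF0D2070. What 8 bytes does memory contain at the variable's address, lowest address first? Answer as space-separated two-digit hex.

70 20 0D EF 86 86 0A 50

Split into bytes (most-significant first): 50 0A 86 86 EF 0D 20 70.
Little-endian stores the least-significant byte at the lowest address.
So at ascending addresses the bytes are 70 20 0D EF 86 86 0A 50.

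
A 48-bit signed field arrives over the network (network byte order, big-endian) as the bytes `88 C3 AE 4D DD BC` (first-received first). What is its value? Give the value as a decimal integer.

-131100952371780

In big-endian order the high byte comes first in memory.
The bytes are already most-significant first: 0x88C3AE4DDDBC.
Top bit is set, so as a signed 48-bit value this is 0x88C3AE4DDDBC − 2^48 = -131100952371780.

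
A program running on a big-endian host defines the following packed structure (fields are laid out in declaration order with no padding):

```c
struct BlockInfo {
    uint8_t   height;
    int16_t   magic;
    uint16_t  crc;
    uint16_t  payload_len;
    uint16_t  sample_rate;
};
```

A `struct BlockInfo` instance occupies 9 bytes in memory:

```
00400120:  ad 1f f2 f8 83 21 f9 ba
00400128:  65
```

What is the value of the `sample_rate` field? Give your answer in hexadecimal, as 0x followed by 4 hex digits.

0xBA65

`sample_rate` follows `height` (1 B), `magic` (2 B), `crc` (2 B), `payload_len` (2 B), so it starts at offset 1 + 2 + 2 + 2 = 7 and occupies 2 bytes.
Bytes at offsets 7..8: BA 65.
Big-endian stores the most-significant byte at the lowest address.
The bytes are already most-significant first: 0xBA65.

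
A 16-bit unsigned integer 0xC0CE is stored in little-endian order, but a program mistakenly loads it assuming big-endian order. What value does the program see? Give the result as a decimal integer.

Stored little-endian, the bytes at ascending addresses are CE C0.
Read back as big-endian, the last byte is least significant, giving 0xCEC0.
0xCEC0 = 52928.

52928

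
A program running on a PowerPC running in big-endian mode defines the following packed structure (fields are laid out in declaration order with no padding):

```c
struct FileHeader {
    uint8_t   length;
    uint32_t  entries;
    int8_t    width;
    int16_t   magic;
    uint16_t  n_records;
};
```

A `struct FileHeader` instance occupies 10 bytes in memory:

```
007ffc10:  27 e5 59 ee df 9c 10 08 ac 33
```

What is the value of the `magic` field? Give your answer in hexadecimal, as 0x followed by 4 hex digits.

`magic` follows `length` (1 B), `entries` (4 B), `width` (1 B), so it starts at offset 1 + 4 + 1 = 6 and occupies 2 bytes.
Bytes at offsets 6..7: 10 08.
Big-endian: lowest address holds the most-significant byte.
The bytes are already most-significant first: 0x1008.

0x1008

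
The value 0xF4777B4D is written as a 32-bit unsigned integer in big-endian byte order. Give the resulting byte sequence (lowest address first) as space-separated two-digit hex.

F4 77 7B 4D

Split into bytes (most-significant first): F4 77 7B 4D.
In big-endian order the high byte comes first in memory.
So the memory order matches the most-significant-first order: F4 77 7B 4D.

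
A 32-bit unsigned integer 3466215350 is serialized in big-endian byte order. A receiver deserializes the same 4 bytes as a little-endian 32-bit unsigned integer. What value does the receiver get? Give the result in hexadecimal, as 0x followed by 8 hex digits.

3466215350 in 32-bit hexadecimal is 0xCE9A3FB6.
Stored big-endian, the bytes at ascending addresses are CE 9A 3F B6.
Read back as little-endian, the first byte is least significant, giving 0xB63F9ACE.

0xB63F9ACE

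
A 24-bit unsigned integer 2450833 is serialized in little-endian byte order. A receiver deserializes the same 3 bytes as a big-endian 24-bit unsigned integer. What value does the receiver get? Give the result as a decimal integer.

9528613

2450833 in 24-bit hexadecimal is 0x256591.
Stored little-endian, the bytes at ascending addresses are 91 65 25.
Read back as big-endian, the last byte is least significant, giving 0x916525.
0x916525 = 9528613.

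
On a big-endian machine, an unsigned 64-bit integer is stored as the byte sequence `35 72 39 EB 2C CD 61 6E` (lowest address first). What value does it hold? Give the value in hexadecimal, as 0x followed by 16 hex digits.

Big-endian: lowest address holds the most-significant byte.
The bytes are already most-significant first: 0x357239EB2CCD616E.

0x357239EB2CCD616E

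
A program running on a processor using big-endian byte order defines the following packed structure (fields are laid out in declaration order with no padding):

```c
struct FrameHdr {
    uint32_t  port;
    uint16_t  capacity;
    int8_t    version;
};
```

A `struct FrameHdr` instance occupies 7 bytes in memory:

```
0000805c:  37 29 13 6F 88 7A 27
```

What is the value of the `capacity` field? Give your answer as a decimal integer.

34938

`capacity` follows `port` (4 bytes), so it starts at byte offset 4 and occupies 2 bytes.
Bytes at offsets 4..5: 88 7A.
In big-endian order the high byte comes first in memory.
The bytes are already most-significant first: 0x887A.
0x887A = 34938.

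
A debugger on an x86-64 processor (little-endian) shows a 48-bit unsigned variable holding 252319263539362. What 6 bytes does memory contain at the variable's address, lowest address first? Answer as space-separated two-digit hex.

A2 C0 12 A8 7B E5

252319263539362 in hexadecimal, padded to 48 bits, is 0xE57BA812C0A2.
Split into bytes (most-significant first): E5 7B A8 12 C0 A2.
In little-endian order the low byte comes first in memory.
So at ascending addresses the bytes are A2 C0 12 A8 7B E5.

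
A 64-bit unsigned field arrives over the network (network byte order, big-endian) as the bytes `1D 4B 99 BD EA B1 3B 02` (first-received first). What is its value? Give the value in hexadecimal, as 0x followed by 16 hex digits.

Big-endian stores the most-significant byte at the lowest address.
The bytes are already most-significant first: 0x1D4B99BDEAB13B02.

0x1D4B99BDEAB13B02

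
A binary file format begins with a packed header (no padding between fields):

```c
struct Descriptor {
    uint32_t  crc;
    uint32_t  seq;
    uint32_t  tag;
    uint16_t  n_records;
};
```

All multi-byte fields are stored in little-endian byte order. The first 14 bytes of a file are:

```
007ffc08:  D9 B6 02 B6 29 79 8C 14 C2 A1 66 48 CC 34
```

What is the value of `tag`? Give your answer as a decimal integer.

`tag` follows `crc` (4 B), `seq` (4 B), so it starts at offset 4 + 4 = 8 and occupies 4 bytes.
Bytes at offsets 8..11: C2 A1 66 48.
In little-endian order the low byte comes first in memory.
Reassemble most-significant byte first: 48 66 A1 C2 → 0x4866A1C2.
0x4866A1C2 = 1214685634.

1214685634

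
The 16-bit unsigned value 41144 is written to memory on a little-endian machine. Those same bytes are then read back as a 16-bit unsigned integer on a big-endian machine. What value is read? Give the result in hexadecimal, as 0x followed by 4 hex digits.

41144 in 16-bit hexadecimal is 0xA0B8.
Stored little-endian, the bytes at ascending addresses are B8 A0.
Read back as big-endian, the last byte is least significant, giving 0xB8A0.

0xB8A0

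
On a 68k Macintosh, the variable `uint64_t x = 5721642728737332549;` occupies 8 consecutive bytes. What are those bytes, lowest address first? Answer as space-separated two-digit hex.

4F 67 5B BF 4A 15 DD 45

5721642728737332549 in hexadecimal, padded to 64 bits, is 0x4F675BBF4A15DD45.
Split into bytes (most-significant first): 4F 67 5B BF 4A 15 DD 45.
Big-endian stores the most-significant byte at the lowest address.
So the memory order matches the most-significant-first order: 4F 67 5B BF 4A 15 DD 45.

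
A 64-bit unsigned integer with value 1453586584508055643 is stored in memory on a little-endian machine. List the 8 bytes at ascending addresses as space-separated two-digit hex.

1453586584508055643 in hexadecimal, padded to 64 bits, is 0x142C2D4C13E0405B.
Split into bytes (most-significant first): 14 2C 2D 4C 13 E0 40 5B.
Little-endian: lowest address holds the least-significant byte.
So at ascending addresses the bytes are 5B 40 E0 13 4C 2D 2C 14.

5B 40 E0 13 4C 2D 2C 14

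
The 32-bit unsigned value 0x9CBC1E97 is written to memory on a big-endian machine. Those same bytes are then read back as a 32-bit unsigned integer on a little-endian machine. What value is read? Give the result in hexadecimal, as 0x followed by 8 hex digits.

0x971EBC9C

Stored big-endian, the bytes at ascending addresses are 9C BC 1E 97.
Read back as little-endian, the first byte is least significant, giving 0x971EBC9C.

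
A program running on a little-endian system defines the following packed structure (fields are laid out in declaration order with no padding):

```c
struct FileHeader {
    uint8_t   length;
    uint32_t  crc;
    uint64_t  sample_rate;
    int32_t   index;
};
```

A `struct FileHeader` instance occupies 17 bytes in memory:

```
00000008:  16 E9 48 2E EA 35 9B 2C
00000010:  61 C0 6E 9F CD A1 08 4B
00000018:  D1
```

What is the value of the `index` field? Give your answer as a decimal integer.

-783611743

`index` follows `length` (1 B), `crc` (4 B), `sample_rate` (8 B), so it starts at offset 1 + 4 + 8 = 13 and occupies 4 bytes.
Bytes at offsets 13..16: A1 08 4B D1.
Little-endian stores the least-significant byte at the lowest address.
Reassemble most-significant byte first: D1 4B 08 A1 → 0xD14B08A1.
Top bit is set, so as a signed 32-bit value this is 0xD14B08A1 − 2^32 = -783611743.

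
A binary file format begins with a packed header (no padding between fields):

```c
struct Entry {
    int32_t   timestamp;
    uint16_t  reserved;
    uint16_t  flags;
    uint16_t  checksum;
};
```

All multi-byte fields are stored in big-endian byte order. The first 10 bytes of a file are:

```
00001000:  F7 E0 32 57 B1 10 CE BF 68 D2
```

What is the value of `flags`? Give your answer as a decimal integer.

52927

`flags` follows `timestamp` (4 B), `reserved` (2 B), so it starts at offset 4 + 2 = 6 and occupies 2 bytes.
Bytes at offsets 6..7: CE BF.
Big-endian: lowest address holds the most-significant byte.
The bytes are already most-significant first: 0xCEBF.
0xCEBF = 52927.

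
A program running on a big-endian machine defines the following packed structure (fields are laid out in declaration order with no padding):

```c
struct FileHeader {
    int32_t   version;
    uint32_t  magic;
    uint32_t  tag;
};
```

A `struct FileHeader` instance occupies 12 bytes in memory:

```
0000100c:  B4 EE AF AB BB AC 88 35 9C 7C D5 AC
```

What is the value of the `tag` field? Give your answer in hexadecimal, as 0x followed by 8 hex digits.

`tag` follows `version` (4 B), `magic` (4 B), so it starts at offset 4 + 4 = 8 and occupies 4 bytes.
Bytes at offsets 8..11: 9C 7C D5 AC.
In big-endian order the high byte comes first in memory.
The bytes are already most-significant first: 0x9C7CD5AC.

0x9C7CD5AC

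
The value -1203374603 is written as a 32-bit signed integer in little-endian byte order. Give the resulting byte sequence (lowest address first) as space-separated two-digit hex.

F5 F5 45 B8

Two's complement of -1203374603 in 32 bits: 1203374603 = 0x47BA0A0B; invert → 0xB845F5F4; add 1 → 0xB845F5F5.
Split into bytes (most-significant first): B8 45 F5 F5.
Little-endian stores the least-significant byte at the lowest address.
So at ascending addresses the bytes are F5 F5 45 B8.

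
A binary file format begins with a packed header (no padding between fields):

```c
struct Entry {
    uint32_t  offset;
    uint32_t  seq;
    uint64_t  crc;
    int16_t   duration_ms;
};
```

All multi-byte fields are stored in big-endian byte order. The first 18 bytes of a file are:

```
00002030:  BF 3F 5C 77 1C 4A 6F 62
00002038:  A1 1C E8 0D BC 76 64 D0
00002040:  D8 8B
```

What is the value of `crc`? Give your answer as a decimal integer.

`crc` follows `offset` (4 B), `seq` (4 B), so it starts at offset 4 + 4 = 8 and occupies 8 bytes.
Bytes at offsets 8..15: A1 1C E8 0D BC 76 64 D0.
In big-endian order the high byte comes first in memory.
The bytes are already most-significant first: 0xA11CE80DBC7664D0.
0xA11CE80DBC7664D0 = 11609409085148390608.

11609409085148390608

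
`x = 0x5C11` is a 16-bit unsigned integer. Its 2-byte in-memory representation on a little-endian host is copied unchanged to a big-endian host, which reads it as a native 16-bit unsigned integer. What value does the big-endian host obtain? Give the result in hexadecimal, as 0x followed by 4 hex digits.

Stored little-endian, the bytes at ascending addresses are 11 5C.
Read back as big-endian, the last byte is least significant, giving 0x115C.

0x115C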